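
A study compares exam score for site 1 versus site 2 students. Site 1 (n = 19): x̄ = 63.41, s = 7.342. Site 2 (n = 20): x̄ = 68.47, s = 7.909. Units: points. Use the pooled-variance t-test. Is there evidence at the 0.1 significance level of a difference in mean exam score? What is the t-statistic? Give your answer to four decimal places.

-2.0678

Let group 1 = site 1, group 2 = site 2. H0: μ_1 = μ_2; H1: μ_1 ≠ μ_2 (two-sample pooled-variance t-test, two-sided).
s_p² = [(19−1)·7.342² + (20−1)·7.909²]/(19+20−2) = 58.3455
t = (63.41 − 68.47)/√[58.3455·(1/19 + 1/20)] = -2.0678
df = n₁ + n₂ − 2 = 37
Two-sided p-value ≈ 0.046
Since p ≈ 0.046 < α = 0.1, reject H0; the data support H1.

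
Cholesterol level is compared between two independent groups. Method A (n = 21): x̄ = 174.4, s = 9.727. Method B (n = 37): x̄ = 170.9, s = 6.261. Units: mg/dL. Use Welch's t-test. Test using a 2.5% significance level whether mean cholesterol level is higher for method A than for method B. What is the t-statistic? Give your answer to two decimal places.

1.48

Let group 1 = method A, group 2 = method B. H0: μ_1 = μ_2; H1: μ_1 > μ_2 (Welch's two-sample t-test, right-tailed).
t = (x̄_1 − x̄_2)/√(s_1²/n_1 + s_2²/n_2) = (174.4 − 170.9)/√(9.727²/21 + 6.261²/37) = 1.48
Welch–Satterthwaite df ≈ 29.60
p-value = P(T ≥ 1.48) ≈ 0.074
Since p ≈ 0.074 > α = 0.025, fail to reject H0; the data do not provide sufficient evidence against H0.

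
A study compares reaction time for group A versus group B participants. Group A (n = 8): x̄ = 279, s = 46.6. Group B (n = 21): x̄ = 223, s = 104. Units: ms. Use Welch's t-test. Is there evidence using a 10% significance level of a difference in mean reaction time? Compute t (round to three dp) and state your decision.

Let group 1 = group A, group 2 = group B. H0: μ_1 = μ_2; H1: μ_1 ≠ μ_2 (Welch's two-sample t-test, two-sided).
t = (x̄_1 − x̄_2)/√(s_1²/n_1 + s_2²/n_2) = (279 − 223)/√(46.6²/8 + 104²/21) = 1.997
Welch–Satterthwaite df ≈ 26.00
Two-sided p-value ≈ 0.056
Since p ≈ 0.056 < α = 0.1, reject H0; the evidence is statistically significant.

t = 1.997; reject H0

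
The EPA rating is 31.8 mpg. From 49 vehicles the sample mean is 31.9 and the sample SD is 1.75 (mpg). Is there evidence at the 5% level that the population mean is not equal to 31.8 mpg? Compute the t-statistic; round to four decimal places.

0.4000

H0: μ = 31.8; H1: μ ≠ 31.8 (one-sample t-test, two-sided).
t = (x̄ − μ₀)/(s/√n) = (31.9 − 31.8)/(1.75/√49) = 0.4000
df = n − 1 = 48
Two-sided p-value ≈ 0.6909
Since p ≈ 0.6909 > α = 0.05, fail to reject H0; the evidence is not statistically significant.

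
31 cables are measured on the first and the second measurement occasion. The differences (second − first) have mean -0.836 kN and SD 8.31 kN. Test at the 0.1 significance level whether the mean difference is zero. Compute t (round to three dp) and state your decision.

H0: μ_d = 0; H1: μ_d ≠ 0 (paired t-test on the differences, two-sided).
t = d̄/(s_d/√n) = -0.836/(8.31/√31) = -0.560
df = n − 1 = 30
Two-sided p-value ≈ 0.5796
Since p ≈ 0.5796 > α = 0.1, fail to reject H0; the data do not provide sufficient evidence against H0.

t = -0.560; fail to reject H0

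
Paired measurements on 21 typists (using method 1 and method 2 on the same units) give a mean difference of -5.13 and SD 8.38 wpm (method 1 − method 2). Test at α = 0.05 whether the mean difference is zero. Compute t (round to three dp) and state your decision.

t = -2.805; reject H0

H0: μ_d = 0; H1: μ_d ≠ 0 (paired t-test on the differences, two-sided).
t = d̄/(s_d/√n) = -5.13/(8.38/√21) = -2.805
df = n − 1 = 20
Two-sided p-value ≈ 0.011
Since p ≈ 0.011 < α = 0.05, reject H0; the evidence is statistically significant.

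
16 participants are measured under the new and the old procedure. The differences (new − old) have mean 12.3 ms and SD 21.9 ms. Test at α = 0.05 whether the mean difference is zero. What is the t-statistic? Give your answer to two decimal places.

H0: μ_d = 0; H1: μ_d ≠ 0 (paired t-test on the differences, two-sided).
t = d̄/(s_d/√n) = 12.3/(21.9/√16) = 2.25
df = n − 1 = 15
Two-sided p-value ≈ 0.0402
Since p ≈ 0.0402 < α = 0.05, reject H0; the data support H1.

2.25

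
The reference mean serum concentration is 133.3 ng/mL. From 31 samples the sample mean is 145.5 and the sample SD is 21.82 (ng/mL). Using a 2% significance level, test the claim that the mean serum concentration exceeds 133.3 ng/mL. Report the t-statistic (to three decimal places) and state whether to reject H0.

t = 3.113; reject H0

H0: μ = 133.3; H1: μ > 133.3 (one-sample t-test, right-tailed).
t = (x̄ − μ₀)/(s/√n) = (145.5 − 133.3)/(21.82/√31) = 3.113
df = n − 1 = 30
p-value = P(T ≥ 3.113) ≈ 0.002
Since p ≈ 0.002 < α = 0.02, reject H0; the evidence is statistically significant.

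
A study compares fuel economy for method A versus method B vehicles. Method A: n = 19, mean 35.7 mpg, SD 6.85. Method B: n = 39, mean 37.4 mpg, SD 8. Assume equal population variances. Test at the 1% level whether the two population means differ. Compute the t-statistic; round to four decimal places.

-0.7944

Let group 1 = method A, group 2 = method B. H0: μ_1 = μ_2; H1: μ_1 ≠ μ_2 (two-sample pooled-variance t-test, two-sided).
s_p² = [(19−1)·6.85² + (39−1)·8²]/(19+39−2) = 58.5108
t = (35.7 − 37.4)/√[58.5108·(1/19 + 1/39)] = -0.7944
df = n₁ + n₂ − 2 = 56
Two-sided p-value ≈ 0.430
Since p ≈ 0.430 > α = 0.01, fail to reject H0; the evidence is not statistically significant.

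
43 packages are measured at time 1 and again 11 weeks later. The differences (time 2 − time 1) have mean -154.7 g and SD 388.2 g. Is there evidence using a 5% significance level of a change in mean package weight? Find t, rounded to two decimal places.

-2.61

H0: μ_d = 0; H1: μ_d ≠ 0 (paired t-test on the differences, two-sided).
t = d̄/(s_d/√n) = -154.7/(388.2/√43) = -2.61
df = n − 1 = 42
Two-sided p-value ≈ 0.0124
Since p ≈ 0.0124 < α = 0.05, reject H0; the data support H1.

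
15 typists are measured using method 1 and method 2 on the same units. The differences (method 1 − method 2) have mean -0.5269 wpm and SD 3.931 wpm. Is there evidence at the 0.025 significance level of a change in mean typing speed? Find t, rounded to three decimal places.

-0.519

H0: μ_d = 0; H1: μ_d ≠ 0 (paired t-test on the differences, two-sided).
t = d̄/(s_d/√n) = -0.5269/(3.931/√15) = -0.519
df = n − 1 = 14
Two-sided p-value ≈ 0.612
Since p ≈ 0.612 > α = 0.025, fail to reject H0; the evidence is not statistically significant.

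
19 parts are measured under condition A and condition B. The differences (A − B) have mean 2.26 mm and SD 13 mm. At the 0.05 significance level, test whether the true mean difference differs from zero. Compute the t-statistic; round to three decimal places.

H0: μ_d = 0; H1: μ_d ≠ 0 (paired t-test on the differences, two-sided).
t = d̄/(s_d/√n) = 2.26/(13/√19) = 0.758
df = n − 1 = 18
Two-sided p-value ≈ 0.4584
Since p ≈ 0.4584 > α = 0.05, fail to reject H0; the data do not provide sufficient evidence against H0.

0.758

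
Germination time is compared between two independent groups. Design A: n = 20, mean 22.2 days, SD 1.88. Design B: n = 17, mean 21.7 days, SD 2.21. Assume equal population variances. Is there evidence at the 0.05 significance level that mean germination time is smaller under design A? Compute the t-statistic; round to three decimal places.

Let group 1 = design A, group 2 = design B. H0: μ_1 = μ_2; H1: μ_1 < μ_2 (two-sample pooled-variance t-test, left-tailed).
s_p² = [(20−1)·1.88² + (17−1)·2.21²]/(20+17−2) = 4.15141
t = (22.2 − 21.7)/√[4.15141·(1/20 + 1/17)] = 0.744
df = n₁ + n₂ − 2 = 35
p-value = P(T ≤ 0.744) ≈ 0.769
Since p ≈ 0.769 > α = 0.05, fail to reject H0; the evidence is not statistically significant.

0.744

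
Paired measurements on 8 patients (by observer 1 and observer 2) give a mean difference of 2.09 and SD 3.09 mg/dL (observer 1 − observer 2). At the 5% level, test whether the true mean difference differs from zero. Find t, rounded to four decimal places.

H0: μ_d = 0; H1: μ_d ≠ 0 (paired t-test on the differences, two-sided).
t = d̄/(s_d/√n) = 2.09/(3.09/√8) = 1.9131
df = n − 1 = 7
Two-sided p-value ≈ 0.0973
Since p ≈ 0.0973 > α = 0.05, fail to reject H0; the data do not provide sufficient evidence against H0.

1.9131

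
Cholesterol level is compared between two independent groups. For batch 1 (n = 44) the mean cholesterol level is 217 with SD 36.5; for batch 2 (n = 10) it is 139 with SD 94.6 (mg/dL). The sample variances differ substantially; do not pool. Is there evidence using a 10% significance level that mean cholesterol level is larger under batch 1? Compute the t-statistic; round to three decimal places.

Let group 1 = batch 1, group 2 = batch 2. H0: μ_1 = μ_2; H1: μ_1 > μ_2 (Welch's two-sample t-test, right-tailed).
t = (x̄_1 − x̄_2)/√(s_1²/n_1 + s_2²/n_2) = (217 − 139)/√(36.5²/44 + 94.6²/10) = 2.564
Welch–Satterthwaite df ≈ 9.62
p-value = P(T ≥ 2.564) ≈ 0.0145
Since p ≈ 0.0145 < α = 0.1, reject H0; the evidence is statistically significant.

2.564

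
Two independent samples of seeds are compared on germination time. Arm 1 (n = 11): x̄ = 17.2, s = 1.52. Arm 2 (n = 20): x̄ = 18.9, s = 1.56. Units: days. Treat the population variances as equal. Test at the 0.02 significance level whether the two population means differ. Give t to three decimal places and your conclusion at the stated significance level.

Let group 1 = arm 1, group 2 = arm 2. H0: μ_1 = μ_2; H1: μ_1 ≠ μ_2 (two-sample pooled-variance t-test, two-sided).
s_p² = [(11−1)·1.52² + (20−1)·1.56²]/(11+20−2) = 2.39112
t = (17.2 − 18.9)/√[2.39112·(1/11 + 1/20)] = -2.929
df = n₁ + n₂ − 2 = 29
Two-sided p-value ≈ 0.007
Since p ≈ 0.007 < α = 0.02, reject H0; the evidence is statistically significant.

t = -2.929; reject H0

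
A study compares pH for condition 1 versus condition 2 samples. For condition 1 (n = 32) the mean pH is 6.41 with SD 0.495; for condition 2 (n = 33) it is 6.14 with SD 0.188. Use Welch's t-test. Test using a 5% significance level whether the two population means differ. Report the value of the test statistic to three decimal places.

2.890

Let group 1 = condition 1, group 2 = condition 2. H0: μ_1 = μ_2; H1: μ_1 ≠ μ_2 (Welch's two-sample t-test, two-sided).
t = (x̄_1 − x̄_2)/√(s_1²/n_1 + s_2²/n_2) = (6.41 − 6.14)/√(0.495²/32 + 0.188²/33) = 2.890
Welch–Satterthwaite df ≈ 39.53
Two-sided p-value ≈ 0.006
Since p ≈ 0.006 < α = 0.05, reject H0; the data support H1.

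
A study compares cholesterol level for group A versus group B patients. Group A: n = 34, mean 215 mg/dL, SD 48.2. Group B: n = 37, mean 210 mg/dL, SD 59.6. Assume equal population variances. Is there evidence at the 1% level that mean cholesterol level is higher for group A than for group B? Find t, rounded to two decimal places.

Let group 1 = group A, group 2 = group B. H0: μ_1 = μ_2; H1: μ_1 > μ_2 (two-sample pooled-variance t-test, right-tailed).
s_p² = [(34−1)·48.2² + (37−1)·59.6²]/(34+37−2) = 2964.42
t = (215 − 210)/√[2964.42·(1/34 + 1/37)] = 0.39
df = n₁ + n₂ − 2 = 69
p-value = P(T ≥ 0.39) ≈ 0.350
Since p ≈ 0.350 > α = 0.01, fail to reject H0; the evidence is not statistically significant.

0.39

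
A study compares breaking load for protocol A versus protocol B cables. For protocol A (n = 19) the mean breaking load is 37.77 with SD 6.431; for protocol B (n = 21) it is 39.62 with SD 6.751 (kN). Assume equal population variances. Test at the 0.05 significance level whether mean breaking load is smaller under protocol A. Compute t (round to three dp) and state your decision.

Let group 1 = protocol A, group 2 = protocol B. H0: μ_1 = μ_2; H1: μ_1 < μ_2 (two-sample pooled-variance t-test, left-tailed).
s_p² = [(19−1)·6.431² + (21−1)·6.751²]/(19+21−2) = 43.5779
t = (37.77 − 39.62)/√[43.5779·(1/19 + 1/21)] = -0.885
df = n₁ + n₂ − 2 = 38
p-value = P(T ≤ -0.885) ≈ 0.1908
Since p ≈ 0.1908 > α = 0.05, fail to reject H0; the data do not provide sufficient evidence against H0.

t = -0.885; fail to reject H0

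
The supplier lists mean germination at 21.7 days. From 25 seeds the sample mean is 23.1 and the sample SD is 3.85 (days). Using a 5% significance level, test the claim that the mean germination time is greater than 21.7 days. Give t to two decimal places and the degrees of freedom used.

H0: μ = 21.7; H1: μ > 21.7 (one-sample t-test, right-tailed).
t = (x̄ − μ₀)/(s/√n) = (23.1 − 21.7)/(3.85/√25) = 1.82
df = n − 1 = 24
p-value = P(T ≥ 1.82) ≈ 0.041
Since p ≈ 0.041 < α = 0.05, reject H0; the data support H1.

t = 1.82, df = 24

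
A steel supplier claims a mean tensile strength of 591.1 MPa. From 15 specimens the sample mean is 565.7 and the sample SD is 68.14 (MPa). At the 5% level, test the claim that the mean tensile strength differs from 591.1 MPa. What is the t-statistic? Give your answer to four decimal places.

H0: μ = 591.1; H1: μ ≠ 591.1 (one-sample t-test, two-sided).
t = (x̄ − μ₀)/(s/√n) = (565.7 − 591.1)/(68.14/√15) = -1.4437
df = n − 1 = 14
Two-sided p-value ≈ 0.1708
Since p ≈ 0.1708 > α = 0.05, fail to reject H0; the evidence is not statistically significant.

-1.4437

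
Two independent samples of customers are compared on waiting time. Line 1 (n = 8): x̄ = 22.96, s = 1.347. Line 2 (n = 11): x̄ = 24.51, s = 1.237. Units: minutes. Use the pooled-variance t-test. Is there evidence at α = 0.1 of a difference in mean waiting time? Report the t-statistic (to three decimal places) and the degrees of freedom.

t = -2.599, df = 17

Let group 1 = line 1, group 2 = line 2. H0: μ_1 = μ_2; H1: μ_1 ≠ μ_2 (two-sample pooled-variance t-test, two-sided).
s_p² = [(8−1)·1.347² + (11−1)·1.237²]/(8+11−2) = 1.64721
t = (22.96 − 24.51)/√[1.64721·(1/8 + 1/11)] = -2.599
df = n₁ + n₂ − 2 = 17
Two-sided p-value ≈ 0.0187
Since p ≈ 0.0187 < α = 0.1, reject H0; the evidence is statistically significant.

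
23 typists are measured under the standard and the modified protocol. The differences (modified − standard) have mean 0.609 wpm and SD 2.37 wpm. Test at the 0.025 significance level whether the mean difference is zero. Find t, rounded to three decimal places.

1.232

H0: μ_d = 0; H1: μ_d ≠ 0 (paired t-test on the differences, two-sided).
t = d̄/(s_d/√n) = 0.609/(2.37/√23) = 1.232
df = n − 1 = 22
Two-sided p-value ≈ 0.231
Since p ≈ 0.231 > α = 0.025, fail to reject H0; the evidence is not statistically significant.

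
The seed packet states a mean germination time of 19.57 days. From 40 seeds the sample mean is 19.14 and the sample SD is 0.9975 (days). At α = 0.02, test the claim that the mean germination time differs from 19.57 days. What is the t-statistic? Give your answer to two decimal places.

H0: μ = 19.57; H1: μ ≠ 19.57 (one-sample t-test, two-sided).
t = (x̄ − μ₀)/(s/√n) = (19.14 − 19.57)/(0.9975/√40) = -2.73
df = n − 1 = 39
Two-sided p-value ≈ 0.010
Since p ≈ 0.010 < α = 0.02, reject H0; the evidence is statistically significant.

-2.73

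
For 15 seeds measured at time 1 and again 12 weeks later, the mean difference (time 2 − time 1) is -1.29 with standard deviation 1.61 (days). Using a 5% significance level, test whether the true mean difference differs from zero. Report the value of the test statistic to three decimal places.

H0: μ_d = 0; H1: μ_d ≠ 0 (paired t-test on the differences, two-sided).
t = d̄/(s_d/√n) = -1.29/(1.61/√15) = -3.103
df = n − 1 = 14
Two-sided p-value ≈ 0.0078
Since p ≈ 0.0078 < α = 0.05, reject H0; the data support H1.

-3.103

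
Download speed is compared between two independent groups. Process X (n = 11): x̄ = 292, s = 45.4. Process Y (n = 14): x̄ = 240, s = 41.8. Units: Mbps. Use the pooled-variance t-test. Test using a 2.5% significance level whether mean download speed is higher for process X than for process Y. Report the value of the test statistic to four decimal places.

2.9736

Let group 1 = process X, group 2 = process Y. H0: μ_1 = μ_2; H1: μ_1 > μ_2 (two-sample pooled-variance t-test, right-tailed).
s_p² = [(11−1)·45.4² + (14−1)·41.8²]/(11+14−2) = 1883.73
t = (292 − 240)/√[1883.73·(1/11 + 1/14)] = 2.9736
df = n₁ + n₂ − 2 = 23
p-value = P(T ≥ 2.9736) ≈ 0.003
Since p ≈ 0.003 < α = 0.025, reject H0; the data support H1.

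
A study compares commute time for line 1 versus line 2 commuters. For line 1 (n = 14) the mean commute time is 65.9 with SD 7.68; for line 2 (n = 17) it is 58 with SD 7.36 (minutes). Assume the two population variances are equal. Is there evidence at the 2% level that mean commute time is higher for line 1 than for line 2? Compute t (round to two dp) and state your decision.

Let group 1 = line 1, group 2 = line 2. H0: μ_1 = μ_2; H1: μ_1 > μ_2 (two-sample pooled-variance t-test, right-tailed).
s_p² = [(14−1)·7.68² + (17−1)·7.36²]/(14+17−2) = 56.3271
t = (65.9 − 58)/√[56.3271·(1/14 + 1/17)] = 2.92
df = n₁ + n₂ − 2 = 29
p-value = P(T ≥ 2.92) ≈ 0.0034
Since p ≈ 0.0034 < α = 0.02, reject H0; the data support H1.

t = 2.92; reject H0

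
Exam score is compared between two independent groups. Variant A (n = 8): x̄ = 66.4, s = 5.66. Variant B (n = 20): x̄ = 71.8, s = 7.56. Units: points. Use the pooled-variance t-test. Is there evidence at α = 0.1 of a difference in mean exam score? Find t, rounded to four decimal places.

Let group 1 = variant A, group 2 = variant B. H0: μ_1 = μ_2; H1: μ_1 ≠ μ_2 (two-sample pooled-variance t-test, two-sided).
s_p² = [(8−1)·5.66² + (20−1)·7.56²]/(8+20−2) = 50.3911
t = (66.4 − 71.8)/√[50.3911·(1/8 + 1/20)] = -1.8184
df = n₁ + n₂ − 2 = 26
Two-sided p-value ≈ 0.0805
Since p ≈ 0.0805 < α = 0.1, reject H0; the data support H1.

-1.8184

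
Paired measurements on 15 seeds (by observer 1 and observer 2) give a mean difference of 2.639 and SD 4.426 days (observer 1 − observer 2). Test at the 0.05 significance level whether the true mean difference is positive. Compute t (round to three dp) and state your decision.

t = 2.309; reject H0

H0: μ_d = 0; H1: μ_d > 0 (paired t-test on the differences, right-tailed).
t = d̄/(s_d/√n) = 2.639/(4.426/√15) = 2.309
df = n − 1 = 14
p-value = P(T ≥ 2.309) ≈ 0.0183
Since p ≈ 0.0183 < α = 0.05, reject H0; the data support H1.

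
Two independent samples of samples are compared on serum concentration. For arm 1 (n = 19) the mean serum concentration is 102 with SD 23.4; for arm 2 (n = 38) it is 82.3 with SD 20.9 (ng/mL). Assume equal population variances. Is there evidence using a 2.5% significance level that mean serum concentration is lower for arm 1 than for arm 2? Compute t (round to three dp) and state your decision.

t = 3.224; fail to reject H0

Let group 1 = arm 1, group 2 = arm 2. H0: μ_1 = μ_2; H1: μ_1 < μ_2 (two-sample pooled-variance t-test, left-tailed).
s_p² = [(19−1)·23.4² + (38−1)·20.9²]/(19+38−2) = 473.055
t = (102 − 82.3)/√[473.055·(1/19 + 1/38)] = 3.224
df = n₁ + n₂ − 2 = 55
p-value = P(T ≤ 3.224) ≈ 0.999
Since p ≈ 0.999 > α = 0.025, fail to reject H0; the data do not provide sufficient evidence against H0.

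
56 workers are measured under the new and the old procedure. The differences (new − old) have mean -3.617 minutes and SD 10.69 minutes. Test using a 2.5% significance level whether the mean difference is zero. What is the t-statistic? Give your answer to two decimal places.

-2.53

H0: μ_d = 0; H1: μ_d ≠ 0 (paired t-test on the differences, two-sided).
t = d̄/(s_d/√n) = -3.617/(10.69/√56) = -2.53
df = n − 1 = 55
Two-sided p-value ≈ 0.014
Since p ≈ 0.014 < α = 0.025, reject H0; the evidence is statistically significant.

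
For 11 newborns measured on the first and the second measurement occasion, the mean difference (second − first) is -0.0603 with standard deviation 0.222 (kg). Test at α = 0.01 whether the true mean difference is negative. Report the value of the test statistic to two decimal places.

-0.90

H0: μ_d = 0; H1: μ_d < 0 (paired t-test on the differences, left-tailed).
t = d̄/(s_d/√n) = -0.0603/(0.222/√11) = -0.90
df = n − 1 = 10
p-value = P(T ≤ -0.90) ≈ 0.1944
Since p ≈ 0.1944 > α = 0.01, fail to reject H0; the data do not provide sufficient evidence against H0.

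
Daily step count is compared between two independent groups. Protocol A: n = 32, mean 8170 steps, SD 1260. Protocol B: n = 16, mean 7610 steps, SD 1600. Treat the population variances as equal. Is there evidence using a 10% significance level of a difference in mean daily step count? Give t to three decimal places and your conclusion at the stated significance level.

t = 1.325; fail to reject H0

Let group 1 = protocol A, group 2 = protocol B. H0: μ_1 = μ_2; H1: μ_1 ≠ μ_2 (two-sample pooled-variance t-test, two-sided).
s_p² = [(32−1)·1260² + (16−1)·1600²]/(32+16−2) = 1904690
t = (8170 − 7610)/√[1904690·(1/32 + 1/16)] = 1.325
df = n₁ + n₂ − 2 = 46
Two-sided p-value ≈ 0.1916
Since p ≈ 0.1916 > α = 0.1, fail to reject H0; the data do not provide sufficient evidence against H0.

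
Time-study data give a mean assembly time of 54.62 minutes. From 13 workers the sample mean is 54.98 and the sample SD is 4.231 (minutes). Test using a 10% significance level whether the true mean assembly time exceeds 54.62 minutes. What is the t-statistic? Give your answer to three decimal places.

0.307

H0: μ = 54.62; H1: μ > 54.62 (one-sample t-test, right-tailed).
t = (x̄ − μ₀)/(s/√n) = (54.98 − 54.62)/(4.231/√13) = 0.307
df = n − 1 = 12
p-value = P(T ≥ 0.307) ≈ 0.382
Since p ≈ 0.382 > α = 0.1, fail to reject H0; the evidence is not statistically significant.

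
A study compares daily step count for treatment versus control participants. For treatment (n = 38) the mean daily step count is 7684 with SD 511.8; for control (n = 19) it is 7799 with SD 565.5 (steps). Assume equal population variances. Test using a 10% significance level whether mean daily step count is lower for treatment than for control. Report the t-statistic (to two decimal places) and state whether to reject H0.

Let group 1 = treatment, group 2 = control. H0: μ_1 = μ_2; H1: μ_1 < μ_2 (two-sample pooled-variance t-test, left-tailed).
s_p² = [(38−1)·511.8² + (19−1)·565.5²]/(38+19−2) = 280872
t = (7684 − 7799)/√[280872·(1/38 + 1/19)] = -0.77
df = n₁ + n₂ − 2 = 55
p-value = P(T ≤ -0.77) ≈ 0.2216
Since p ≈ 0.2216 > α = 0.1, fail to reject H0; the data do not provide sufficient evidence against H0.

t = -0.77; fail to reject H0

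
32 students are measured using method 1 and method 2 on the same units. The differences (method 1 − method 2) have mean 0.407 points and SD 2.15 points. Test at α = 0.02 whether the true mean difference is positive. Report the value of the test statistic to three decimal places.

1.071

H0: μ_d = 0; H1: μ_d > 0 (paired t-test on the differences, right-tailed).
t = d̄/(s_d/√n) = 0.407/(2.15/√32) = 1.071
df = n − 1 = 31
p-value = P(T ≥ 1.071) ≈ 0.146
Since p ≈ 0.146 > α = 0.02, fail to reject H0; the evidence is not statistically significant.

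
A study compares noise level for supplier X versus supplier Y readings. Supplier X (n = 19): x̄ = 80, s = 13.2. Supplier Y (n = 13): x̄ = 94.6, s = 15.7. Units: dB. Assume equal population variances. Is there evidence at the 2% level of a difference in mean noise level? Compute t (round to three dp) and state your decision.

t = -2.846; reject H0

Let group 1 = supplier X, group 2 = supplier Y. H0: μ_1 = μ_2; H1: μ_1 ≠ μ_2 (two-sample pooled-variance t-test, two-sided).
s_p² = [(19−1)·13.2² + (13−1)·15.7²]/(19+13−2) = 203.14
t = (80 − 94.6)/√[203.14·(1/19 + 1/13)] = -2.846
df = n₁ + n₂ − 2 = 30
Two-sided p-value ≈ 0.008
Since p ≈ 0.008 < α = 0.02, reject H0; the data support H1.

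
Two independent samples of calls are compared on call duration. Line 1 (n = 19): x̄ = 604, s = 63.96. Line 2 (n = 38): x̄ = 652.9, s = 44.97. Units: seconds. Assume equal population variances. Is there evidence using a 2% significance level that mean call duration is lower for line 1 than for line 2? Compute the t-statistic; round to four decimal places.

-3.3498

Let group 1 = line 1, group 2 = line 2. H0: μ_1 = μ_2; H1: μ_1 < μ_2 (two-sample pooled-variance t-test, left-tailed).
s_p² = [(19−1)·63.96² + (38−1)·44.97²]/(19+38−2) = 2699.29
t = (604 − 652.9)/√[2699.29·(1/19 + 1/38)] = -3.3498
df = n₁ + n₂ − 2 = 55
p-value = P(T ≤ -3.3498) ≈ 0.0007
Since p ≈ 0.0007 < α = 0.02, reject H0; the data support H1.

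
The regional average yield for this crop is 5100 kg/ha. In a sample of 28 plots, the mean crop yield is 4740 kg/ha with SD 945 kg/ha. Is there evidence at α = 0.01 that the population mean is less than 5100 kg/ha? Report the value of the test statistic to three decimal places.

-2.016

H0: μ = 5100; H1: μ < 5100 (one-sample t-test, left-tailed).
t = (x̄ − μ₀)/(s/√n) = (4740 − 5100)/(945/√28) = -2.016
df = n − 1 = 27
p-value = P(T ≤ -2.016) ≈ 0.027
Since p ≈ 0.027 > α = 0.01, fail to reject H0; the data do not provide sufficient evidence against H0.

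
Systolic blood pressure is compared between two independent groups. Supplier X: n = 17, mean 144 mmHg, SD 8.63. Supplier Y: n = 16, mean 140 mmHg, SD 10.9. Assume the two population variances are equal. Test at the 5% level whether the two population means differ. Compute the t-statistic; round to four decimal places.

1.1725

Let group 1 = supplier X, group 2 = supplier Y. H0: μ_1 = μ_2; H1: μ_1 ≠ μ_2 (two-sample pooled-variance t-test, two-sided).
s_p² = [(17−1)·8.63² + (16−1)·10.9²]/(17+16−2) = 95.9284
t = (144 − 140)/√[95.9284·(1/17 + 1/16)] = 1.1725
df = n₁ + n₂ − 2 = 31
Two-sided p-value ≈ 0.2499
Since p ≈ 0.2499 > α = 0.05, fail to reject H0; the data do not provide sufficient evidence against H0.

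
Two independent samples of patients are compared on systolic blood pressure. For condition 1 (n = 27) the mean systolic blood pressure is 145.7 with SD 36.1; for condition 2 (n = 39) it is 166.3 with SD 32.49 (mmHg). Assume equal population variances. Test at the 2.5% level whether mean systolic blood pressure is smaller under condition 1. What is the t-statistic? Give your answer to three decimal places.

-2.420

Let group 1 = condition 1, group 2 = condition 2. H0: μ_1 = μ_2; H1: μ_1 < μ_2 (two-sample pooled-variance t-test, left-tailed).
s_p² = [(27−1)·36.1² + (39−1)·32.49²]/(27+39−2) = 1156.19
t = (145.7 − 166.3)/√[1156.19·(1/27 + 1/39)] = -2.420
df = n₁ + n₂ − 2 = 64
p-value = P(T ≤ -2.420) ≈ 0.009
Since p ≈ 0.009 < α = 0.025, reject H0; the data support H1.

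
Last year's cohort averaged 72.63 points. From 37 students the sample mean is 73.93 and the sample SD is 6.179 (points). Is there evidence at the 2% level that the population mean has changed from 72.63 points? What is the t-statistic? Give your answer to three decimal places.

1.280

H0: μ = 72.63; H1: μ ≠ 72.63 (one-sample t-test, two-sided).
t = (x̄ − μ₀)/(s/√n) = (73.93 − 72.63)/(6.179/√37) = 1.280
df = n − 1 = 36
Two-sided p-value ≈ 0.209
Since p ≈ 0.209 > α = 0.02, fail to reject H0; the data do not provide sufficient evidence against H0.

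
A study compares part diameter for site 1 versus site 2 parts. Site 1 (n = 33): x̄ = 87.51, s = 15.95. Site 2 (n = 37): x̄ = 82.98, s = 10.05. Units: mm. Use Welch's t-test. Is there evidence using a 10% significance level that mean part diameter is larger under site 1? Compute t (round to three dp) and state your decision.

t = 1.402; reject H0

Let group 1 = site 1, group 2 = site 2. H0: μ_1 = μ_2; H1: μ_1 > μ_2 (Welch's two-sample t-test, right-tailed).
t = (x̄_1 − x̄_2)/√(s_1²/n_1 + s_2²/n_2) = (87.51 − 82.98)/√(15.95²/33 + 10.05²/37) = 1.402
Welch–Satterthwaite df ≈ 52.79
p-value = P(T ≥ 1.402) ≈ 0.0834
Since p ≈ 0.0834 < α = 0.1, reject H0; the data support H1.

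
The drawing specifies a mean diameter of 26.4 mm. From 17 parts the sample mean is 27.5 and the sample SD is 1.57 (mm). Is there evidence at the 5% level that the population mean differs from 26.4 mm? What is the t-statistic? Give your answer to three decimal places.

2.889

H0: μ = 26.4; H1: μ ≠ 26.4 (one-sample t-test, two-sided).
t = (x̄ − μ₀)/(s/√n) = (27.5 − 26.4)/(1.57/√17) = 2.889
df = n − 1 = 16
Two-sided p-value ≈ 0.0107
Since p ≈ 0.0107 < α = 0.05, reject H0; the evidence is statistically significant.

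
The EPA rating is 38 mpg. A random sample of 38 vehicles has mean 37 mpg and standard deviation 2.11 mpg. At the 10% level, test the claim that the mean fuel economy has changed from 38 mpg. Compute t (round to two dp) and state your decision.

t = -2.92; reject H0

H0: μ = 38; H1: μ ≠ 38 (one-sample t-test, two-sided).
t = (x̄ − μ₀)/(s/√n) = (37 − 38)/(2.11/√38) = -2.92
df = n − 1 = 37
Two-sided p-value ≈ 0.006
Since p ≈ 0.006 < α = 0.1, reject H0; the data support H1.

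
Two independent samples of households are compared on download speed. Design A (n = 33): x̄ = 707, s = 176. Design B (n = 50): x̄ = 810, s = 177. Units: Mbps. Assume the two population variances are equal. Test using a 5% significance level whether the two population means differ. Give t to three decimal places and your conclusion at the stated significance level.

t = -2.600; reject H0

Let group 1 = design A, group 2 = design B. H0: μ_1 = μ_2; H1: μ_1 ≠ μ_2 (two-sample pooled-variance t-test, two-sided).
s_p² = [(33−1)·176² + (50−1)·177²]/(33+50−2) = 31189.5
t = (707 − 810)/√[31189.5·(1/33 + 1/50)] = -2.600
df = n₁ + n₂ − 2 = 81
Two-sided p-value ≈ 0.011
Since p ≈ 0.011 < α = 0.05, reject H0; the evidence is statistically significant.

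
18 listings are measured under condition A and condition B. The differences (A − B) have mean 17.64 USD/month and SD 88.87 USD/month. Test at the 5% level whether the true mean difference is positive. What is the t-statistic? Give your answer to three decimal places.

H0: μ_d = 0; H1: μ_d > 0 (paired t-test on the differences, right-tailed).
t = d̄/(s_d/√n) = 17.64/(88.87/√18) = 0.842
df = n − 1 = 17
p-value = P(T ≥ 0.842) ≈ 0.2057
Since p ≈ 0.2057 > α = 0.05, fail to reject H0; the data do not provide sufficient evidence against H0.

0.842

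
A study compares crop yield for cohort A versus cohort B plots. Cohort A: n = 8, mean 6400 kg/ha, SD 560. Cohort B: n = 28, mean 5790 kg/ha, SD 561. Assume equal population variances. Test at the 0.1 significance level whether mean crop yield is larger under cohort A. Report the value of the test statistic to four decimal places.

Let group 1 = cohort A, group 2 = cohort B. H0: μ_1 = μ_2; H1: μ_1 > μ_2 (two-sample pooled-variance t-test, right-tailed).
s_p² = [(8−1)·560² + (28−1)·561²]/(8+28−2) = 314490
t = (6400 − 5790)/√[314490·(1/8 + 1/28)] = 2.7133
df = n₁ + n₂ − 2 = 34
p-value = P(T ≥ 2.7133) ≈ 0.005
Since p ≈ 0.005 < α = 0.1, reject H0; the evidence is statistically significant.

2.7133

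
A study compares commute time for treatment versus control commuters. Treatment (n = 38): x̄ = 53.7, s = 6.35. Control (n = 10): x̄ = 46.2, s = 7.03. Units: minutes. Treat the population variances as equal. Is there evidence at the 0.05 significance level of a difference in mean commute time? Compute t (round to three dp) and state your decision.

t = 3.252; reject H0

Let group 1 = treatment, group 2 = control. H0: μ_1 = μ_2; H1: μ_1 ≠ μ_2 (two-sample pooled-variance t-test, two-sided).
s_p² = [(38−1)·6.35² + (10−1)·7.03²]/(38+10−2) = 42.1026
t = (53.7 − 46.2)/√[42.1026·(1/38 + 1/10)] = 3.252
df = n₁ + n₂ − 2 = 46
Two-sided p-value ≈ 0.002
Since p ≈ 0.002 < α = 0.05, reject H0; the evidence is statistically significant.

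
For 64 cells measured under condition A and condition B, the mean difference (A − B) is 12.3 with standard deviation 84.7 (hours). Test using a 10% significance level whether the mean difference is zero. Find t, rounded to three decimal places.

1.162

H0: μ_d = 0; H1: μ_d ≠ 0 (paired t-test on the differences, two-sided).
t = d̄/(s_d/√n) = 12.3/(84.7/√64) = 1.162
df = n − 1 = 63
Two-sided p-value ≈ 0.250
Since p ≈ 0.250 > α = 0.1, fail to reject H0; the evidence is not statistically significant.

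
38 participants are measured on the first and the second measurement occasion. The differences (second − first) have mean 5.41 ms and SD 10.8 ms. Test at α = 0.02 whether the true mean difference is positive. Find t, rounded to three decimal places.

H0: μ_d = 0; H1: μ_d > 0 (paired t-test on the differences, right-tailed).
t = d̄/(s_d/√n) = 5.41/(10.8/√38) = 3.088
df = n − 1 = 37
p-value = P(T ≥ 3.088) ≈ 0.002
Since p ≈ 0.002 < α = 0.02, reject H0; the evidence is statistically significant.

3.088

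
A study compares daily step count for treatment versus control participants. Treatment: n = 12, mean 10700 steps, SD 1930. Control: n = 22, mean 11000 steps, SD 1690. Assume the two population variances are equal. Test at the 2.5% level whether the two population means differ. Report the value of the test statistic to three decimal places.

Let group 1 = treatment, group 2 = control. H0: μ_1 = μ_2; H1: μ_1 ≠ μ_2 (two-sample pooled-variance t-test, two-sided).
s_p² = [(12−1)·1930² + (22−1)·1690²]/(12+22−2) = 3154750
t = (10700 − 11000)/√[3154750·(1/12 + 1/22)] = -0.471
df = n₁ + n₂ − 2 = 32
Two-sided p-value ≈ 0.641
Since p ≈ 0.641 > α = 0.025, fail to reject H0; the evidence is not statistically significant.

-0.471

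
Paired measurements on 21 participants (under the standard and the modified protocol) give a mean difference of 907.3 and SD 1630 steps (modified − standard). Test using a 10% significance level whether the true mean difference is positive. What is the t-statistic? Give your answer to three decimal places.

H0: μ_d = 0; H1: μ_d > 0 (paired t-test on the differences, right-tailed).
t = d̄/(s_d/√n) = 907.3/(1630/√21) = 2.551
df = n − 1 = 20
p-value = P(T ≥ 2.551) ≈ 0.010
Since p ≈ 0.010 < α = 0.1, reject H0; the evidence is statistically significant.

2.551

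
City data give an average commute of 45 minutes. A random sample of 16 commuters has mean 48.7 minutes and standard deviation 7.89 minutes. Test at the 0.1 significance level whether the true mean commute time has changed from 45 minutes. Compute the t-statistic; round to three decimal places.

H0: μ = 45; H1: μ ≠ 45 (one-sample t-test, two-sided).
t = (x̄ − μ₀)/(s/√n) = (48.7 − 45)/(7.89/√16) = 1.876
df = n − 1 = 15
Two-sided p-value ≈ 0.0803
Since p ≈ 0.0803 < α = 0.1, reject H0; the data support H1.

1.876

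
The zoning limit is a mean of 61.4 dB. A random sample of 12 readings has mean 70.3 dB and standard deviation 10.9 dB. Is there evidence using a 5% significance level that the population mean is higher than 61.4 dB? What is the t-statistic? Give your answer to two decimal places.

H0: μ = 61.4; H1: μ > 61.4 (one-sample t-test, right-tailed).
t = (x̄ − μ₀)/(s/√n) = (70.3 − 61.4)/(10.9/√12) = 2.83
df = n − 1 = 11
p-value = P(T ≥ 2.83) ≈ 0.0082
Since p ≈ 0.0082 < α = 0.05, reject H0; the evidence is statistically significant.

2.83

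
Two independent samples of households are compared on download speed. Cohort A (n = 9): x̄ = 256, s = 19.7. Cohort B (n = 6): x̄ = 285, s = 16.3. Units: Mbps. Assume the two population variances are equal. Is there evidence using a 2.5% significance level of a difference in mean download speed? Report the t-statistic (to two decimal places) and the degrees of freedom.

Let group 1 = cohort A, group 2 = cohort B. H0: μ_1 = μ_2; H1: μ_1 ≠ μ_2 (two-sample pooled-variance t-test, two-sided).
s_p² = [(9−1)·19.7² + (6−1)·16.3²]/(9+6−2) = 341.013
t = (256 − 285)/√[341.013·(1/9 + 1/6)] = -2.98
df = n₁ + n₂ − 2 = 13
Two-sided p-value ≈ 0.0106
Since p ≈ 0.0106 < α = 0.025, reject H0; the evidence is statistically significant.

t = -2.98, df = 13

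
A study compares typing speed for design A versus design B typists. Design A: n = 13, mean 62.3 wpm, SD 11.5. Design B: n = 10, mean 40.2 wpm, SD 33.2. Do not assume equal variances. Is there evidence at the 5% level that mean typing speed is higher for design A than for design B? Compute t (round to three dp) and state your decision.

Let group 1 = design A, group 2 = design B. H0: μ_1 = μ_2; H1: μ_1 > μ_2 (Welch's two-sample t-test, right-tailed).
t = (x̄_1 − x̄_2)/√(s_1²/n_1 + s_2²/n_2) = (62.3 − 40.2)/√(11.5²/13 + 33.2²/10) = 2.014
Welch–Satterthwaite df ≈ 10.67
p-value = P(T ≥ 2.014) ≈ 0.0350
Since p ≈ 0.0350 < α = 0.05, reject H0; the evidence is statistically significant.

t = 2.014; reject H0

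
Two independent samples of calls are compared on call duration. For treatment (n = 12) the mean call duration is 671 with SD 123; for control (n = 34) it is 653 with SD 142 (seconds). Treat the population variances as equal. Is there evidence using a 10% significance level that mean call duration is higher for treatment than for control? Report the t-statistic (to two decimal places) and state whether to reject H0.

t = 0.39; fail to reject H0

Let group 1 = treatment, group 2 = control. H0: μ_1 = μ_2; H1: μ_1 > μ_2 (two-sample pooled-variance t-test, right-tailed).
s_p² = [(12−1)·123² + (34−1)·142²]/(12+34−2) = 18905.2
t = (671 − 653)/√[18905.2·(1/12 + 1/34)] = 0.39
df = n₁ + n₂ − 2 = 44
p-value = P(T ≥ 0.39) ≈ 0.3493
Since p ≈ 0.3493 > α = 0.1, fail to reject H0; the data do not provide sufficient evidence against H0.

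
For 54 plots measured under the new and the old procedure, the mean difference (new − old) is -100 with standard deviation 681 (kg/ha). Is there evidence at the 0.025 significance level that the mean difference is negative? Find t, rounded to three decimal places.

-1.079

H0: μ_d = 0; H1: μ_d < 0 (paired t-test on the differences, left-tailed).
t = d̄/(s_d/√n) = -100/(681/√54) = -1.079
df = n − 1 = 53
p-value = P(T ≤ -1.079) ≈ 0.143
Since p ≈ 0.143 > α = 0.025, fail to reject H0; the evidence is not statistically significant.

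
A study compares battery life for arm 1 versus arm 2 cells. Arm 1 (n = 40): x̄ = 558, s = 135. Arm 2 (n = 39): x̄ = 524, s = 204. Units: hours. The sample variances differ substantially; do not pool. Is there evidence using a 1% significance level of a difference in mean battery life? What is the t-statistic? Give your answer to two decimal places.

Let group 1 = arm 1, group 2 = arm 2. H0: μ_1 = μ_2; H1: μ_1 ≠ μ_2 (Welch's two-sample t-test, two-sided).
t = (x̄_1 − x̄_2)/√(s_1²/n_1 + s_2²/n_2) = (558 − 524)/√(135²/40 + 204²/39) = 0.87
Welch–Satterthwaite df ≈ 65.71
Two-sided p-value ≈ 0.3868
Since p ≈ 0.3868 > α = 0.01, fail to reject H0; the evidence is not statistically significant.

0.87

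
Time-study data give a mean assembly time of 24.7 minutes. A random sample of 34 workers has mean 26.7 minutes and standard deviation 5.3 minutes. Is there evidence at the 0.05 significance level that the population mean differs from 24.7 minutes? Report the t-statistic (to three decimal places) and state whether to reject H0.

H0: μ = 24.7; H1: μ ≠ 24.7 (one-sample t-test, two-sided).
t = (x̄ − μ₀)/(s/√n) = (26.7 − 24.7)/(5.3/√34) = 2.200
df = n − 1 = 33
Two-sided p-value ≈ 0.0349
Since p ≈ 0.0349 < α = 0.05, reject H0; the evidence is statistically significant.

t = 2.200; reject H0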